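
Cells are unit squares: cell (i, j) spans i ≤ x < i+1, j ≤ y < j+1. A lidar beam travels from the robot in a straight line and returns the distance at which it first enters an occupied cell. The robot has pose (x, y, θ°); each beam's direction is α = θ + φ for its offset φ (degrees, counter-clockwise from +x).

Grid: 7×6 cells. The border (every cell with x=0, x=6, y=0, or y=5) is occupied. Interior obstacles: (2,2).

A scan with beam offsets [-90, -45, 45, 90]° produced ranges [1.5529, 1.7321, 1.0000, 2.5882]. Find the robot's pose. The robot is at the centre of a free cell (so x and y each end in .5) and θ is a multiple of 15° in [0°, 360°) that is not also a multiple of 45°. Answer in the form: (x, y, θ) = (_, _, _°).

(x, y, θ) = (3.5, 3.5, 165°)

Candidates: 19 free-cell centres × 16 headings = 304 poses. Raycast each; keep the one whose scan matches to 4 dp.
  (4.5, 1.5, 255°): beam 1 = 1.9319 ≠ 1.5529 ✗
  (5.5, 1.5, 165°): beam 1 = 1.9319 ≠ 1.5529 ✗
  (3.5, 2.5, 150°): beam 1 = 2.8868 ≠ 1.5529 ✗
  (5.5, 2.5, 15°): beam 2 = 0.5774 ≠ 1.7321 ✗
  …
  (3.5, 3.5, 165°): r_1=1.5529, r_2=1.7321, r_3=1.0000, r_4=2.5882 — all match ✓
Unique over the lattice → pose = (3.5, 3.5, 165°).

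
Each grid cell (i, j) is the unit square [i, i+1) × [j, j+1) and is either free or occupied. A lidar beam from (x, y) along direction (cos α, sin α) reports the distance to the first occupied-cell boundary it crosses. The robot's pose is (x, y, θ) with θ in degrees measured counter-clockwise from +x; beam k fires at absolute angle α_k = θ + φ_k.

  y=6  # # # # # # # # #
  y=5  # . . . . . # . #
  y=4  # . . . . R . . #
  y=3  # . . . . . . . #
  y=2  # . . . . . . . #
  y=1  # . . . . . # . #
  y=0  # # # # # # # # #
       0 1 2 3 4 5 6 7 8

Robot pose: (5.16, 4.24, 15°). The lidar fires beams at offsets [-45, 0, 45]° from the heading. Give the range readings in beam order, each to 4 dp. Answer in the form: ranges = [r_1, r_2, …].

ranges = [3.2793, 2.9402, 1.6800]

beam 1: φ=-45°, α=330°
  direction (0.8660, -0.5000); cell (5,4); t to first gridline: x 0.9699, y 0.4800 (then +1.1547 / +2.0000)
    (5,3) via y @ 0.4800
    (6,3) via x @ 0.9699
    (7,3) via x @ 2.1246
    (7,2) via y @ 2.4800
    (8,2) via x @ 3.2793  # hit
  → r_1 = 3.2793
beam 2: φ=0°, α=15°
  direction (0.9659, 0.2588); cell (5,4); t to first gridline: x 0.8696, y 2.9364 (then +1.0353 / +3.8637)
    (6,4) via x @ 0.8696
    (7,4) via x @ 1.9049
    (7,5) via y @ 2.9364
    (8,5) via x @ 2.9402  # hit
  → r_2 = 2.9402
beam 3: φ=45°, α=60°
  direction (0.5000, 0.8660); cell (5,4); t to first gridline: x 1.6800, y 0.8776 (then +2.0000 / +1.1547)
    (5,5) via y @ 0.8776
    (6,5) via x @ 1.6800  # hit
  → r_3 = 1.6800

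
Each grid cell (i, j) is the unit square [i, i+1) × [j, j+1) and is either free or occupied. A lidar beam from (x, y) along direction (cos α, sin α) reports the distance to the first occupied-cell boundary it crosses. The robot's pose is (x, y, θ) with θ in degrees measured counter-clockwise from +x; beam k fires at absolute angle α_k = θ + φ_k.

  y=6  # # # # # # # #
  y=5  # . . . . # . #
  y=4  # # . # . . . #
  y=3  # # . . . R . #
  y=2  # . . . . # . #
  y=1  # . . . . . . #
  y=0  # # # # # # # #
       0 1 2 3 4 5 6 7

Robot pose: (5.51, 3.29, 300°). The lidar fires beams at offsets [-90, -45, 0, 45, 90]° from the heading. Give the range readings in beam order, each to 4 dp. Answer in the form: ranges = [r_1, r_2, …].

ranges = [0.5800, 0.3002, 0.3349, 1.5426, 1.7205]

beam 1: φ=-90°, α=210°
  d=(-0.8660,-0.5000)  start (5,3)  tX=0.5889 tY=0.5800  stride 1/|dx|=1.1547 1/|dy|=2.0000
    cross y-line → (5,2), t=0.5800 (wall)
  → r_1 = 0.5800
beam 2: φ=-45°, α=255°
  d=(-0.2588,-0.9659)  start (5,3)  tX=1.9705 tY=0.3002  stride 1/|dx|=3.8637 1/|dy|=1.0353
    cross y-line → (5,2), t=0.3002 (wall)
  → r_2 = 0.3002
beam 3: φ=0°, α=300°
  d=(0.5000,-0.8660)  start (5,3)  tX=0.9800 tY=0.3349  stride 1/|dx|=2.0000 1/|dy|=1.1547
    cross y-line → (5,2), t=0.3349 (wall)
  → r_3 = 0.3349
beam 4: φ=45°, α=345°
  d=(0.9659,-0.2588)  start (5,3)  tX=0.5073 tY=1.1205  stride 1/|dx|=1.0353 1/|dy|=3.8637
    cross x-line → (6,3), t=0.5073
    cross y-line → (6,2), t=1.1205
    cross x-line → (7,2), t=1.5426 (wall)
  → r_4 = 1.5426
beam 5: φ=90°, α=30°
  d=(0.8660,0.5000)  start (5,3)  tX=0.5658 tY=1.4200  stride 1/|dx|=1.1547 1/|dy|=2.0000
    cross x-line → (6,3), t=0.5658
    cross y-line → (6,4), t=1.4200
    cross x-line → (7,4), t=1.7205 (wall)
  → r_5 = 1.7205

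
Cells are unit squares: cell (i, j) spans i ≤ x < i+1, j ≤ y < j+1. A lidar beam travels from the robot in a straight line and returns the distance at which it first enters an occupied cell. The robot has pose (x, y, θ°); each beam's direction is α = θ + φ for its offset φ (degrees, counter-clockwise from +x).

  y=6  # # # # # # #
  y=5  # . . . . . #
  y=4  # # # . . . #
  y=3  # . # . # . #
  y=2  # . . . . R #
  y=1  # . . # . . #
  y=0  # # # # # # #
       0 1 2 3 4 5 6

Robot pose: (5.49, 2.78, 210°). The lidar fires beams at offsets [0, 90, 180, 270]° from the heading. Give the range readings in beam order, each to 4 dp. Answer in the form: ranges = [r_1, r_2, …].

beam 1: φ=0°, α=210°
  d=(-0.8660,-0.5000)  start (5,2)  tX=0.5658 tY=1.5600  stride 1/|dx|=1.1547 1/|dy|=2.0000
    cross x-line → (4,2), t=0.5658
    cross y-line → (4,1), t=1.5600
    cross x-line → (3,1), t=1.7205 (wall)
  → r_1 = 1.7205
beam 2: φ=90°, α=300°
  d=(0.5000,-0.8660)  start (5,2)  tX=1.0200 tY=0.9007  stride 1/|dx|=2.0000 1/|dy|=1.1547
    cross y-line → (5,1), t=0.9007
    cross x-line → (6,1), t=1.0200 (wall)
  → r_2 = 1.0200
beam 3: φ=180°, α=30°
  d=(0.8660,0.5000)  start (5,2)  tX=0.5889 tY=0.4400  stride 1/|dx|=1.1547 1/|dy|=2.0000
    cross y-line → (5,3), t=0.4400
    cross x-line → (6,3), t=0.5889 (wall)
  → r_3 = 0.5889
beam 4: φ=270°, α=120°
  d=(-0.5000,0.8660)  start (5,2)  tX=0.9800 tY=0.2540  stride 1/|dx|=2.0000 1/|dy|=1.1547
    cross y-line → (5,3), t=0.2540
    cross x-line → (4,3), t=0.9800 (wall)
  → r_4 = 0.9800

ranges = [1.7205, 1.0200, 0.5889, 0.9800]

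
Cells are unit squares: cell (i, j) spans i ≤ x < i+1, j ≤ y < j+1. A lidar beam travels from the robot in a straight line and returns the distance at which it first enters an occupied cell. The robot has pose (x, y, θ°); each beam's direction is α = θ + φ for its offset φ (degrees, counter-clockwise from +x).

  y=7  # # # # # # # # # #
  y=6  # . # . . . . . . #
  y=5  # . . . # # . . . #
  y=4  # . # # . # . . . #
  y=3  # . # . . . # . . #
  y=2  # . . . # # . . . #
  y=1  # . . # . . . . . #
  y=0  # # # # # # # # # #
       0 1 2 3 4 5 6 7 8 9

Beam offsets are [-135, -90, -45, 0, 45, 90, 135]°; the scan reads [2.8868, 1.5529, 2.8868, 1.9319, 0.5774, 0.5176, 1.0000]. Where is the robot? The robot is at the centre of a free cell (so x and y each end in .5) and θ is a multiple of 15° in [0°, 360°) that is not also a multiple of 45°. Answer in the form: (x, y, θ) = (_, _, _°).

(x, y, θ) = (8.5, 3.5, 285°)

Enumerate (i+0.5, j+0.5, θ) over the 37 free cells and 16 admissible headings. For each, cast all 7 beams and compare to the given ranges.
  (3.5, 5.5, 30°): beam 1 = 0.5176 ≠ 2.8868 ✗
  (1.5, 4.5, 120°): beam 1 = 0.5176 ≠ 2.8868 ✗
  (2.5, 1.5, 75°): beam 1 = 0.5774 ≠ 2.8868 ✗
  (4.5, 1.5, 300°): beam 1 = 0.5176 ≠ 2.8868 ✗
  (8.5, 6.5, 75°): beam 1 = 1.0000 ≠ 2.8868 ✗
  …
  (8.5, 3.5, 285°): r_1=2.8868, r_2=1.5529, r_3=2.8868, r_4=1.9319, r_5=0.5774, r_6=0.5176, r_7=1.0000 — all match ✓
Unique over the lattice → pose = (8.5, 3.5, 285°).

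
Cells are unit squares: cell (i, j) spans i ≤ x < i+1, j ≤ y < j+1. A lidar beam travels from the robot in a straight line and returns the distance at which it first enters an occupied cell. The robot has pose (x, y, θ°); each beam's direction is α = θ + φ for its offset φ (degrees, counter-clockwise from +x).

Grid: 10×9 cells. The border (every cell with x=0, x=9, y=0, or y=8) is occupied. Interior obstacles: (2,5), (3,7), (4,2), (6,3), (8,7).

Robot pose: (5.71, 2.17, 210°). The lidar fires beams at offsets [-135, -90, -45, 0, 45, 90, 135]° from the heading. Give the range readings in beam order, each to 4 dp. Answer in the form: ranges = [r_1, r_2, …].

ranges = [1.1205, 6.7319, 0.7350, 2.3400, 1.2113, 1.3510, 3.4061]

beam 1: φ=-135°, α=75°
  dir = (cos 75°, sin 75°) = (0.2588, 0.9659); from cell (5,2)
  next x-line at t=1.1205, next y-line at t=0.8593; Δt_x=3.8637, Δt_y=1.0353
    y: enter (5,3) at t=0.8593
    x: enter (6,3) at t=1.1205 ← occupied
  → r_1 = 1.1205
beam 2: φ=-90°, α=120°
  dir = (cos 120°, sin 120°) = (-0.5000, 0.8660); from cell (5,2)
  next x-line at t=1.4200, next y-line at t=0.9584; Δt_x=2.0000, Δt_y=1.1547
    y: enter (5,3) at t=0.9584
    x: enter (4,3) at t=1.4200
    y: enter (4,4) at t=2.1131
    y: enter (4,5) at t=3.2678
    x: enter (3,5) at t=3.4200
    y: enter (3,6) at t=4.4225
    x: enter (2,6) at t=5.4200
    y: enter (2,7) at t=5.5772
    y: enter (2,8) at t=6.7319 ← occupied
  → r_2 = 6.7319
beam 3: φ=-45°, α=165°
  dir = (cos 165°, sin 165°) = (-0.9659, 0.2588); from cell (5,2)
  next x-line at t=0.7350, next y-line at t=3.2069; Δt_x=1.0353, Δt_y=3.8637
    x: enter (4,2) at t=0.7350 ← occupied
  → r_3 = 0.7350
beam 4: φ=0°, α=210°
  dir = (cos 210°, sin 210°) = (-0.8660, -0.5000); from cell (5,2)
  next x-line at t=0.8198, next y-line at t=0.3400; Δt_x=1.1547, Δt_y=2.0000
    y: enter (5,1) at t=0.3400
    x: enter (4,1) at t=0.8198
    x: enter (3,1) at t=1.9745
    y: enter (3,0) at t=2.3400 ← occupied
  → r_4 = 2.3400
beam 5: φ=45°, α=255°
  dir = (cos 255°, sin 255°) = (-0.2588, -0.9659); from cell (5,2)
  next x-line at t=2.7432, next y-line at t=0.1760; Δt_x=3.8637, Δt_y=1.0353
    y: enter (5,1) at t=0.1760
    y: enter (5,0) at t=1.2113 ← occupied
  → r_5 = 1.2113
beam 6: φ=90°, α=300°
  dir = (cos 300°, sin 300°) = (0.5000, -0.8660); from cell (5,2)
  next x-line at t=0.5800, next y-line at t=0.1963; Δt_x=2.0000, Δt_y=1.1547
    y: enter (5,1) at t=0.1963
    x: enter (6,1) at t=0.5800
    y: enter (6,0) at t=1.3510 ← occupied
  → r_6 = 1.3510
beam 7: φ=135°, α=345°
  dir = (cos 345°, sin 345°) = (0.9659, -0.2588); from cell (5,2)
  next x-line at t=0.3002, next y-line at t=0.6568; Δt_x=1.0353, Δt_y=3.8637
    x: enter (6,2) at t=0.3002
    y: enter (6,1) at t=0.6568
    x: enter (7,1) at t=1.3355
    x: enter (8,1) at t=2.3708
    x: enter (9,1) at t=3.4061 ← occupied
  → r_7 = 3.4061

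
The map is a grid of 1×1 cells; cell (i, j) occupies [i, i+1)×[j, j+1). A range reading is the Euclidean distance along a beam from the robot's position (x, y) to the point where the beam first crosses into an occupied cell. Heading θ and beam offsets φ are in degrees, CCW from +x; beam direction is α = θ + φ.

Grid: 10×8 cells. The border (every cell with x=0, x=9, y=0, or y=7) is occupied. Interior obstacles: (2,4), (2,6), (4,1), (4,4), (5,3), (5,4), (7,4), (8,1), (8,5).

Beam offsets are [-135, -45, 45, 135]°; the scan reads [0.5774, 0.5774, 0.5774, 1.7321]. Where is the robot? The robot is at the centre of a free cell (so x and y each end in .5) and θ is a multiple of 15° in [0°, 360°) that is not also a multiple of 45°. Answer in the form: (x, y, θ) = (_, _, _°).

Enumerate (i+0.5, j+0.5, θ) over the 39 free cells and 16 admissible headings. For each, cast all 4 beams and compare to the given ranges.
  (6.5, 3.5, 195°): beam 1 = 1.0000 ≠ 0.5774 ✗
  (3.5, 4.5, 150°): beam 1 = 0.5176 ≠ 0.5774 ✗
  (4.5, 6.5, 240°): beam 1 = 0.5176 ≠ 0.5774 ✗
  (8.5, 3.5, 285°): beam 1 = 1.0000 ≠ 0.5774 ✗
  …
  (1.5, 6.5, 165°): r_1=0.5774, r_2=0.5774, r_3=0.5774, r_4=1.7321 — all match ✓
No second candidate reproduces the full scan.

(x, y, θ) = (1.5, 6.5, 165°)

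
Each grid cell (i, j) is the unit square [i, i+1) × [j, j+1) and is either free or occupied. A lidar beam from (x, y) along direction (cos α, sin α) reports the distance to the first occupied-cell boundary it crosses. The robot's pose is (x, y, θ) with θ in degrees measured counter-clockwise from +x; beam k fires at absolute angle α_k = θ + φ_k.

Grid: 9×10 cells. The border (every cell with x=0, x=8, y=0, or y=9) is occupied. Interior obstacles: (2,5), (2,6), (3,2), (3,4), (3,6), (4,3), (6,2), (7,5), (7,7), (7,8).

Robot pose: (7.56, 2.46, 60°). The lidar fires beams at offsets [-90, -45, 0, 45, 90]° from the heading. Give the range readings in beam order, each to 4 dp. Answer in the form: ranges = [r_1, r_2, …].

ranges = [0.5081, 0.4555, 0.8800, 6.7707, 0.6466]

beam 1: φ=-90°, α=330°
  cosα=0.8660 sinα=-0.5000 | (7,2) | tMaxX 0.5081 tMaxY 0.9200 | tΔX 1.1547 tΔY 2.0000
    t=0.5081 [x] (8,2) — stop
  → r_1 = 0.5081
beam 2: φ=-45°, α=15°
  cosα=0.9659 sinα=0.2588 | (7,2) | tMaxX 0.4555 tMaxY 2.0864 | tΔX 1.0353 tΔY 3.8637
    t=0.4555 [x] (8,2) — stop
  → r_2 = 0.4555
beam 3: φ=0°, α=60°
  cosα=0.5000 sinα=0.8660 | (7,2) | tMaxX 0.8800 tMaxY 0.6235 | tΔX 2.0000 tΔY 1.1547
    t=0.6235 [y] (7,3)
    t=0.8800 [x] (8,3) — stop
  → r_3 = 0.8800
beam 4: φ=45°, α=105°
  cosα=-0.2588 sinα=0.9659 | (7,2) | tMaxX 2.1637 tMaxY 0.5590 | tΔX 3.8637 tΔY 1.0353
    t=0.5590 [y] (7,3)
    t=1.5943 [y] (7,4)
    t=2.1637 [x] (6,4)
    t=2.6296 [y] (6,5)
    t=3.6649 [y] (6,6)
    t=4.7002 [y] (6,7)
    t=5.7354 [y] (6,8)
    t=6.0274 [x] (5,8)
    t=6.7707 [y] (5,9) — stop
  → r_4 = 6.7707
beam 5: φ=90°, α=150°
  cosα=-0.8660 sinα=0.5000 | (7,2) | tMaxX 0.6466 tMaxY 1.0800 | tΔX 1.1547 tΔY 2.0000
    t=0.6466 [x] (6,2) — stop
  → r_5 = 0.6466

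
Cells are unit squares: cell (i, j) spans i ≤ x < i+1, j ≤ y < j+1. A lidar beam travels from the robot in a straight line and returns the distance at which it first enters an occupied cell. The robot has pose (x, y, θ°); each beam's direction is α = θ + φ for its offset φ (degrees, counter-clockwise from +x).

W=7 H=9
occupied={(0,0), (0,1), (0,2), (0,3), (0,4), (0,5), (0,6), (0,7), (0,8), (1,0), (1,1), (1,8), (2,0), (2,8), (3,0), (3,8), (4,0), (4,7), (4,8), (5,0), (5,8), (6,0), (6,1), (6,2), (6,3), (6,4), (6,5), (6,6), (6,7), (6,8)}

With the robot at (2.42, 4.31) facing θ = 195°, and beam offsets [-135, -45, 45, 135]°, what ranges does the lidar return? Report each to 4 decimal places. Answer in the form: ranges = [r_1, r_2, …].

beam 1: φ=-135°, α=60°
  direction (0.5000, 0.8660); cell (2,4); t to first gridline: x 1.1600, y 0.7967 (then +2.0000 / +1.1547)
    (2,5) via y @ 0.7967
    (3,5) via x @ 1.1600
    (3,6) via y @ 1.9514
    (3,7) via y @ 3.1061
    (4,7) via x @ 3.1600  # hit
  → r_1 = 3.1600
beam 2: φ=-45°, α=150°
  direction (-0.8660, 0.5000); cell (2,4); t to first gridline: x 0.4850, y 1.3800 (then +1.1547 / +2.0000)
    (1,4) via x @ 0.4850
    (1,5) via y @ 1.3800
    (0,5) via x @ 1.6397  # hit
  → r_2 = 1.6397
beam 3: φ=45°, α=240°
  direction (-0.5000, -0.8660); cell (2,4); t to first gridline: x 0.8400, y 0.3580 (then +2.0000 / +1.1547)
    (2,3) via y @ 0.3580
    (1,3) via x @ 0.8400
    (1,2) via y @ 1.5127
    (1,1) via y @ 2.6674  # hit
  → r_3 = 2.6674
beam 4: φ=135°, α=330°
  direction (0.8660, -0.5000); cell (2,4); t to first gridline: x 0.6697, y 0.6200 (then +1.1547 / +2.0000)
    (2,3) via y @ 0.6200
    (3,3) via x @ 0.6697
    (4,3) via x @ 1.8244
    (4,2) via y @ 2.6200
    (5,2) via x @ 2.9791
    (6,2) via x @ 4.1338  # hit
  → r_4 = 4.1338

ranges = [3.1600, 1.6397, 2.6674, 4.1338]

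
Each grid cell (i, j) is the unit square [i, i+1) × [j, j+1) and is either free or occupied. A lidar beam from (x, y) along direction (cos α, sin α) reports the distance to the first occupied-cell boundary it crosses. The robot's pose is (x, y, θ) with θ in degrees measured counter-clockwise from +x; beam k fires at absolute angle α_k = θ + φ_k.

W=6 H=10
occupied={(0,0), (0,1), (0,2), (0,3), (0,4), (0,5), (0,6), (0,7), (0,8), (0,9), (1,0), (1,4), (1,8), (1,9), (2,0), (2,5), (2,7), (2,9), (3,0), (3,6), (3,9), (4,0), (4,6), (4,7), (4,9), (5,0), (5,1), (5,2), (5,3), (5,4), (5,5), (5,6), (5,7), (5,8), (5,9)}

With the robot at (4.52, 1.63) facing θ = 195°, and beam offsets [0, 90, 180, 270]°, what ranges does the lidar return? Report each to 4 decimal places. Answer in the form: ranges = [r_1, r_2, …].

ranges = [2.4341, 0.6522, 0.4969, 4.5242]

beam 1: φ=0°, α=195°
  d=(-0.9659,-0.2588)  start (4,1)  tX=0.5383 tY=2.4341  stride 1/|dx|=1.0353 1/|dy|=3.8637
    cross x-line → (3,1), t=0.5383
    cross x-line → (2,1), t=1.5736
    cross y-line → (2,0), t=2.4341 (wall)
  → r_1 = 2.4341
beam 2: φ=90°, α=285°
  d=(0.2588,-0.9659)  start (4,1)  tX=1.8546 tY=0.6522  stride 1/|dx|=3.8637 1/|dy|=1.0353
    cross y-line → (4,0), t=0.6522 (wall)
  → r_2 = 0.6522
beam 3: φ=180°, α=15°
  d=(0.9659,0.2588)  start (4,1)  tX=0.4969 tY=1.4296  stride 1/|dx|=1.0353 1/|dy|=3.8637
    cross x-line → (5,1), t=0.4969 (wall)
  → r_3 = 0.4969
beam 4: φ=270°, α=105°
  d=(-0.2588,0.9659)  start (4,1)  tX=2.0091 tY=0.3831  stride 1/|dx|=3.8637 1/|dy|=1.0353
    cross y-line → (4,2), t=0.3831
    cross y-line → (4,3), t=1.4183
    cross x-line → (3,3), t=2.0091
    cross y-line → (3,4), t=2.4536
    cross y-line → (3,5), t=3.4889
    cross y-line → (3,6), t=4.5242 (wall)
  → r_4 = 4.5242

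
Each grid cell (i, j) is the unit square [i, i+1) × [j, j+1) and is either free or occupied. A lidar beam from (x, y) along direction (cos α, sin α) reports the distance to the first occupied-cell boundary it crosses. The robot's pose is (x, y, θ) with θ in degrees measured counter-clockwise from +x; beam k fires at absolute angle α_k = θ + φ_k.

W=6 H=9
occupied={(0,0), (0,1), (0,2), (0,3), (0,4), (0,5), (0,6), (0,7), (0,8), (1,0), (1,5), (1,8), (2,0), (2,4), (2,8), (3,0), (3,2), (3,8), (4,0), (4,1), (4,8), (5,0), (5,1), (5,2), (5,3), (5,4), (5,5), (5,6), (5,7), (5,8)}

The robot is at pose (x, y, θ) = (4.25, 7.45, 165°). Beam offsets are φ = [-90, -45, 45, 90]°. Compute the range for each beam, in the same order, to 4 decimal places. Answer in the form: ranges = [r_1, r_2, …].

beam 1: φ=-90°, α=75°
  cosα=0.2588 sinα=0.9659 | (4,7) | tMaxX 2.8978 tMaxY 0.5694 | tΔX 3.8637 tΔY 1.0353
    t=0.5694 [y] (4,8) — stop
  → r_1 = 0.5694
beam 2: φ=-45°, α=120°
  cosα=-0.5000 sinα=0.8660 | (4,7) | tMaxX 0.5000 tMaxY 0.6351 | tΔX 2.0000 tΔY 1.1547
    t=0.5000 [x] (3,7)
    t=0.6351 [y] (3,8) — stop
  → r_2 = 0.6351
beam 3: φ=45°, α=210°
  cosα=-0.8660 sinα=-0.5000 | (4,7) | tMaxX 0.2887 tMaxY 0.9000 | tΔX 1.1547 tΔY 2.0000
    t=0.2887 [x] (3,7)
    t=0.9000 [y] (3,6)
    t=1.4434 [x] (2,6)
    t=2.5981 [x] (1,6)
    t=2.9000 [y] (1,5) — stop
  → r_3 = 2.9000
beam 4: φ=90°, α=255°
  cosα=-0.2588 sinα=-0.9659 | (4,7) | tMaxX 0.9659 tMaxY 0.4659 | tΔX 3.8637 tΔY 1.0353
    t=0.4659 [y] (4,6)
    t=0.9659 [x] (3,6)
    t=1.5012 [y] (3,5)
    t=2.5364 [y] (3,4)
    t=3.5717 [y] (3,3)
    t=4.6070 [y] (3,2) — stop
  → r_4 = 4.6070

ranges = [0.5694, 0.6351, 2.9000, 4.6070]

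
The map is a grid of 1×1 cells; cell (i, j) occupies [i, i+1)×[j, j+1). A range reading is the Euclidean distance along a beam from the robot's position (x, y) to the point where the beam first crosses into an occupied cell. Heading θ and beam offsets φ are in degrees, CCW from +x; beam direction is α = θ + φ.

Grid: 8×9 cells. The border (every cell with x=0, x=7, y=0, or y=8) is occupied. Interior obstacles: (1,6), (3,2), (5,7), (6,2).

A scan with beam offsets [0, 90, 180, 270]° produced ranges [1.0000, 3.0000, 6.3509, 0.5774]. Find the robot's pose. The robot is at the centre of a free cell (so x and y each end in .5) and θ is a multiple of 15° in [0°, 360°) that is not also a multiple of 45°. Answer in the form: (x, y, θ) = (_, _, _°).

(x, y, θ) = (1.5, 2.5, 240°)

The pose lattice has 38·16 = 608 candidates. Test each by forward raycasting.
  (5.5, 6.5, 165°): beam 1 = 4.6587 ≠ 1.0000 ✗
  (4.5, 2.5, 150°): beam 1 = 0.5774 ≠ 1.0000 ✗
  (1.5, 5.5, 165°): beam 1 = 0.5176 ≠ 1.0000 ✗
  (4.5, 1.5, 300°): beam 1 = 0.5774 ≠ 1.0000 ✗
  (6.5, 6.5, 75°): beam 1 = 1.5529 ≠ 1.0000 ✗
  …
  (1.5, 2.5, 240°): r_1=1.0000, r_2=3.0000, r_3=6.3509, r_4=0.5774 — all match ✓
No second candidate reproduces the full scan.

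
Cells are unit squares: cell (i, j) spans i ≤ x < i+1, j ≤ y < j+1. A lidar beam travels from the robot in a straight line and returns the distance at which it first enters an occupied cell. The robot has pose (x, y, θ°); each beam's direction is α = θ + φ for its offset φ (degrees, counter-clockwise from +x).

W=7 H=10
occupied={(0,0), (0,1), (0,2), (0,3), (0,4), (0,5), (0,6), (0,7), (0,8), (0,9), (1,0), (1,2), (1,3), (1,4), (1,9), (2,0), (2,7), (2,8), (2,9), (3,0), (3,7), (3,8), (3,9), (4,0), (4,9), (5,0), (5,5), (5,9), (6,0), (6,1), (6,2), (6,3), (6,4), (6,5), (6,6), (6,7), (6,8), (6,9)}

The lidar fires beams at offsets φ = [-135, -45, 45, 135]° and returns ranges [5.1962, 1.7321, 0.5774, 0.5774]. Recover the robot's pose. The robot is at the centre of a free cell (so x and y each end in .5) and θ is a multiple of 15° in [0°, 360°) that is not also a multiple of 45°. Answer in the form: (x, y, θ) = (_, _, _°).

Candidates: 32 free-cell centres × 16 headings = 512 poses. Raycast each; keep the one whose scan matches to 4 dp.
  (5.5, 7.5, 345°): beam 1 = 5.0000 ≠ 5.1962 ✗
  (4.5, 4.5, 240°): beam 1 = 2.5882 ≠ 5.1962 ✗
  (4.5, 7.5, 165°): beam 1 = 1.7321 ≠ 5.1962 ✗
  …
  (1.5, 5.5, 105°): r_1=5.1962, r_2=1.7321, r_3=0.5774, r_4=0.5774 — all match ✓
Unique over the lattice → pose = (1.5, 5.5, 105°).

(x, y, θ) = (1.5, 5.5, 105°)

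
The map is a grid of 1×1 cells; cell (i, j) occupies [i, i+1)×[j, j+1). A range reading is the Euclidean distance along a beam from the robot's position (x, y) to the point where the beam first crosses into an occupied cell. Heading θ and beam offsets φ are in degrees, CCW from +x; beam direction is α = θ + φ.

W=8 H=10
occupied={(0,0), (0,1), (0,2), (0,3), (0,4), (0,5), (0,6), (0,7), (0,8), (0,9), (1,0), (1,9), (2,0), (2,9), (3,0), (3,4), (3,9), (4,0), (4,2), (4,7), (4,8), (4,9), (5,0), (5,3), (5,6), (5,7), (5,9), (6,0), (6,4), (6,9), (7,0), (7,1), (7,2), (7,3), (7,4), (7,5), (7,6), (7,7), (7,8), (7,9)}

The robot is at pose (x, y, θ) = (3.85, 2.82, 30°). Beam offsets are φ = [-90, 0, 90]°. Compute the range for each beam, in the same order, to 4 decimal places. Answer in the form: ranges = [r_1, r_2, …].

beam 1: φ=-90°, α=300°
  dir = (cos 300°, sin 300°) = (0.5000, -0.8660); from cell (3,2)
  next x-line at t=0.3000, next y-line at t=0.9469; Δt_x=2.0000, Δt_y=1.1547
    x: enter (4,2) at t=0.3000 ← occupied
  → r_1 = 0.3000
beam 2: φ=0°, α=30°
  dir = (cos 30°, sin 30°) = (0.8660, 0.5000); from cell (3,2)
  next x-line at t=0.1732, next y-line at t=0.3600; Δt_x=1.1547, Δt_y=2.0000
    x: enter (4,2) at t=0.1732 ← occupied
  → r_2 = 0.1732
beam 3: φ=90°, α=120°
  dir = (cos 120°, sin 120°) = (-0.5000, 0.8660); from cell (3,2)
  next x-line at t=1.7000, next y-line at t=0.2078; Δt_x=2.0000, Δt_y=1.1547
    y: enter (3,3) at t=0.2078
    y: enter (3,4) at t=1.3625 ← occupied
  → r_3 = 1.3625

ranges = [0.3000, 0.1732, 1.3625]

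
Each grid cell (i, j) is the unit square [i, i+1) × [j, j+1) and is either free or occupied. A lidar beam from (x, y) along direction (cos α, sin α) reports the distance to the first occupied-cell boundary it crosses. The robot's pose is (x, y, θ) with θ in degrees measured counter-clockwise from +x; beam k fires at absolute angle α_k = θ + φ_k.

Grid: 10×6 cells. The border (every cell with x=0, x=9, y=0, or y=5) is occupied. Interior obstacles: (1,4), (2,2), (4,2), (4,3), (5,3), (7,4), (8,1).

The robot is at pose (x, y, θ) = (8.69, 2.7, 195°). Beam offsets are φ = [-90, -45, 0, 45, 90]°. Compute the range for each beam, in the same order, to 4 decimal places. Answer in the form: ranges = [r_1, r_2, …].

ranges = [2.3811, 4.6000, 6.5683, 0.8083, 0.7247]

beam 1: φ=-90°, α=105°
  cosα=-0.2588 sinα=0.9659 | (8,2) | tMaxX 2.6660 tMaxY 0.3106 | tΔX 3.8637 tΔY 1.0353
    t=0.3106 [y] (8,3)
    t=1.3459 [y] (8,4)
    t=2.3811 [y] (8,5) — stop
  → r_1 = 2.3811
beam 2: φ=-45°, α=150°
  cosα=-0.8660 sinα=0.5000 | (8,2) | tMaxX 0.7967 tMaxY 0.6000 | tΔX 1.1547 tΔY 2.0000
    t=0.6000 [y] (8,3)
    t=0.7967 [x] (7,3)
    t=1.9514 [x] (6,3)
    t=2.6000 [y] (6,4)
    t=3.1061 [x] (5,4)
    t=4.2608 [x] (4,4)
    t=4.6000 [y] (4,5) — stop
  → r_2 = 4.6000
beam 3: φ=0°, α=195°
  cosα=-0.9659 sinα=-0.2588 | (8,2) | tMaxX 0.7143 tMaxY 2.7046 | tΔX 1.0353 tΔY 3.8637
    t=0.7143 [x] (7,2)
    t=1.7496 [x] (6,2)
    t=2.7046 [y] (6,1)
    t=2.7849 [x] (5,1)
    t=3.8202 [x] (4,1)
    t=4.8554 [x] (3,1)
    t=5.8907 [x] (2,1)
    t=6.5683 [y] (2,0) — stop
  → r_3 = 6.5683
beam 4: φ=45°, α=240°
  cosα=-0.5000 sinα=-0.8660 | (8,2) | tMaxX 1.3800 tMaxY 0.8083 | tΔX 2.0000 tΔY 1.1547
    t=0.8083 [y] (8,1) — stop
  → r_4 = 0.8083
beam 5: φ=90°, α=285°
  cosα=0.2588 sinα=-0.9659 | (8,2) | tMaxX 1.1977 tMaxY 0.7247 | tΔX 3.8637 tΔY 1.0353
    t=0.7247 [y] (8,1) — stop
  → r_5 = 0.7247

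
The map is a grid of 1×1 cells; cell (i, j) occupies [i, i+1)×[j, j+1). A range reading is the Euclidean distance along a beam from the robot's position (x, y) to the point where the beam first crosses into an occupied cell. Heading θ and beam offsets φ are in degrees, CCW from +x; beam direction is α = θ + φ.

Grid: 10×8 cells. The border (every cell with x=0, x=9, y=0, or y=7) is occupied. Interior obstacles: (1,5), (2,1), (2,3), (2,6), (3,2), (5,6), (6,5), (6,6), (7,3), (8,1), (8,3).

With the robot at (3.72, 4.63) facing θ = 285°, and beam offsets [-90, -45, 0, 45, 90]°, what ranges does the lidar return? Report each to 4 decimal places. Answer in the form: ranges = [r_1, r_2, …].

ranges = [2.8160, 1.4400, 3.7581, 5.2600, 2.3604]

beam 1: φ=-90°, α=195°
  dir = (cos 195°, sin 195°) = (-0.9659, -0.2588); from cell (3,4)
  next x-line at t=0.7454, next y-line at t=2.4341; Δt_x=1.0353, Δt_y=3.8637
    x: enter (2,4) at t=0.7454
    x: enter (1,4) at t=1.7807
    y: enter (1,3) at t=2.4341
    x: enter (0,3) at t=2.8160 ← occupied
  → r_1 = 2.8160
beam 2: φ=-45°, α=240°
  dir = (cos 240°, sin 240°) = (-0.5000, -0.8660); from cell (3,4)
  next x-line at t=1.4400, next y-line at t=0.7275; Δt_x=2.0000, Δt_y=1.1547
    y: enter (3,3) at t=0.7275
    x: enter (2,3) at t=1.4400 ← occupied
  → r_2 = 1.4400
beam 3: φ=0°, α=285°
  dir = (cos 285°, sin 285°) = (0.2588, -0.9659); from cell (3,4)
  next x-line at t=1.0818, next y-line at t=0.6522; Δt_x=3.8637, Δt_y=1.0353
    y: enter (3,3) at t=0.6522
    x: enter (4,3) at t=1.0818
    y: enter (4,2) at t=1.6875
    y: enter (4,1) at t=2.7228
    y: enter (4,0) at t=3.7581 ← occupied
  → r_3 = 3.7581
beam 4: φ=45°, α=330°
  dir = (cos 330°, sin 330°) = (0.8660, -0.5000); from cell (3,4)
  next x-line at t=0.3233, next y-line at t=1.2600; Δt_x=1.1547, Δt_y=2.0000
    x: enter (4,4) at t=0.3233
    y: enter (4,3) at t=1.2600
    x: enter (5,3) at t=1.4780
    x: enter (6,3) at t=2.6327
    y: enter (6,2) at t=3.2600
    x: enter (7,2) at t=3.7874
    x: enter (8,2) at t=4.9421
    y: enter (8,1) at t=5.2600 ← occupied
  → r_4 = 5.2600
beam 5: φ=90°, α=15°
  dir = (cos 15°, sin 15°) = (0.9659, 0.2588); from cell (3,4)
  next x-line at t=0.2899, next y-line at t=1.4296; Δt_x=1.0353, Δt_y=3.8637
    x: enter (4,4) at t=0.2899
    x: enter (5,4) at t=1.3252
    y: enter (5,5) at t=1.4296
    x: enter (6,5) at t=2.3604 ← occupied
  → r_5 = 2.3604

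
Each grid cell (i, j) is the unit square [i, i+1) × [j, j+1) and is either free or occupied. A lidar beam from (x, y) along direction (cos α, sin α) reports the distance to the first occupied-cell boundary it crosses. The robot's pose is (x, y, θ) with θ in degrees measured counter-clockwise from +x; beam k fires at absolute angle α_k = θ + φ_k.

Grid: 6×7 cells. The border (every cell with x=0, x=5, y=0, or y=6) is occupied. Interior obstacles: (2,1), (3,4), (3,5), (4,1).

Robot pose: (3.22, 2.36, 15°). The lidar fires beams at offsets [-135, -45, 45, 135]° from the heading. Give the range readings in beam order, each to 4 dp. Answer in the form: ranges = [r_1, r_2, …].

ranges = [0.4400, 0.9007, 3.5600, 2.5634]

beam 1: φ=-135°, α=240°
  d=(-0.5000,-0.8660)  start (3,2)  tX=0.4400 tY=0.4157  stride 1/|dx|=2.0000 1/|dy|=1.1547
    cross y-line → (3,1), t=0.4157
    cross x-line → (2,1), t=0.4400 (wall)
  → r_1 = 0.4400
beam 2: φ=-45°, α=330°
  d=(0.8660,-0.5000)  start (3,2)  tX=0.9007 tY=0.7200  stride 1/|dx|=1.1547 1/|dy|=2.0000
    cross y-line → (3,1), t=0.7200
    cross x-line → (4,1), t=0.9007 (wall)
  → r_2 = 0.9007
beam 3: φ=45°, α=60°
  d=(0.5000,0.8660)  start (3,2)  tX=1.5600 tY=0.7390  stride 1/|dx|=2.0000 1/|dy|=1.1547
    cross y-line → (3,3), t=0.7390
    cross x-line → (4,3), t=1.5600
    cross y-line → (4,4), t=1.8937
    cross y-line → (4,5), t=3.0484
    cross x-line → (5,5), t=3.5600 (wall)
  → r_3 = 3.5600
beam 4: φ=135°, α=150°
  d=(-0.8660,0.5000)  start (3,2)  tX=0.2540 tY=1.2800  stride 1/|dx|=1.1547 1/|dy|=2.0000
    cross x-line → (2,2), t=0.2540
    cross y-line → (2,3), t=1.2800
    cross x-line → (1,3), t=1.4087
    cross x-line → (0,3), t=2.5634 (wall)
  → r_4 = 2.5634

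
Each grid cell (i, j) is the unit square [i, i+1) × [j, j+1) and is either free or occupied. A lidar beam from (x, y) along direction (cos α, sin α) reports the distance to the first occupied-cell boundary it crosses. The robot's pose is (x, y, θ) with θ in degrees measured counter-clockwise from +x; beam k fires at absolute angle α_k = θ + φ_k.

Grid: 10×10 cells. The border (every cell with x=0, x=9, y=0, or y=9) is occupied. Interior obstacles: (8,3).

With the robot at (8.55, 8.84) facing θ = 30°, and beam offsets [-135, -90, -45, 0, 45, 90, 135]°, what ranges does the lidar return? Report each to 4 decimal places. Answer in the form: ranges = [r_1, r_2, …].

ranges = [8.1166, 0.9000, 0.4659, 0.3200, 0.1656, 0.1848, 0.6182]

beam 1: φ=-135°, α=255°
  dir = (cos 255°, sin 255°) = (-0.2588, -0.9659); from cell (8,8)
  next x-line at t=2.1250, next y-line at t=0.8696; Δt_x=3.8637, Δt_y=1.0353
    y: enter (8,7) at t=0.8696
    y: enter (8,6) at t=1.9049
    x: enter (7,6) at t=2.1250
    y: enter (7,5) at t=2.9402
    y: enter (7,4) at t=3.9755
    y: enter (7,3) at t=5.0107
    x: enter (6,3) at t=5.9887
    y: enter (6,2) at t=6.0460
    y: enter (6,1) at t=7.0813
    y: enter (6,0) at t=8.1166 ← occupied
  → r_1 = 8.1166
beam 2: φ=-90°, α=300°
  dir = (cos 300°, sin 300°) = (0.5000, -0.8660); from cell (8,8)
  next x-line at t=0.9000, next y-line at t=0.9699; Δt_x=2.0000, Δt_y=1.1547
    x: enter (9,8) at t=0.9000 ← occupied
  → r_2 = 0.9000
beam 3: φ=-45°, α=345°
  dir = (cos 345°, sin 345°) = (0.9659, -0.2588); from cell (8,8)
  next x-line at t=0.4659, next y-line at t=3.2455; Δt_x=1.0353, Δt_y=3.8637
    x: enter (9,8) at t=0.4659 ← occupied
  → r_3 = 0.4659
beam 4: φ=0°, α=30°
  dir = (cos 30°, sin 30°) = (0.8660, 0.5000); from cell (8,8)
  next x-line at t=0.5196, next y-line at t=0.3200; Δt_x=1.1547, Δt_y=2.0000
    y: enter (8,9) at t=0.3200 ← occupied
  → r_4 = 0.3200
beam 5: φ=45°, α=75°
  dir = (cos 75°, sin 75°) = (0.2588, 0.9659); from cell (8,8)
  next x-line at t=1.7387, next y-line at t=0.1656; Δt_x=3.8637, Δt_y=1.0353
    y: enter (8,9) at t=0.1656 ← occupied
  → r_5 = 0.1656
beam 6: φ=90°, α=120°
  dir = (cos 120°, sin 120°) = (-0.5000, 0.8660); from cell (8,8)
  next x-line at t=1.1000, next y-line at t=0.1848; Δt_x=2.0000, Δt_y=1.1547
    y: enter (8,9) at t=0.1848 ← occupied
  → r_6 = 0.1848
beam 7: φ=135°, α=165°
  dir = (cos 165°, sin 165°) = (-0.9659, 0.2588); from cell (8,8)
  next x-line at t=0.5694, next y-line at t=0.6182; Δt_x=1.0353, Δt_y=3.8637
    x: enter (7,8) at t=0.5694
    y: enter (7,9) at t=0.6182 ← occupied
  → r_7 = 0.6182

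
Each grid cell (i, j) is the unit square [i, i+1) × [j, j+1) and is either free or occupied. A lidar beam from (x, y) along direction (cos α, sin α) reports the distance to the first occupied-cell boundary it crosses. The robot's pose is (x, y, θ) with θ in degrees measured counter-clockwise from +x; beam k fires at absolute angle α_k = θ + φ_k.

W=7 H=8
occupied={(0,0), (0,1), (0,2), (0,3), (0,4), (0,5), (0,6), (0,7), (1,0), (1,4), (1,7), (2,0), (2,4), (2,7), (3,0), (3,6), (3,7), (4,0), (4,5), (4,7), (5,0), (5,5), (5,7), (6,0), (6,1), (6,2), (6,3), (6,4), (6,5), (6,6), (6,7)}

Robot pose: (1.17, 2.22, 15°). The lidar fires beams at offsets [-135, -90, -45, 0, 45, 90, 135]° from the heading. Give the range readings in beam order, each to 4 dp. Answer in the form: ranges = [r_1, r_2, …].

beam 1: φ=-135°, α=240°
  d=(-0.5000,-0.8660)  start (1,2)  tX=0.3400 tY=0.2540  stride 1/|dx|=2.0000 1/|dy|=1.1547
    cross y-line → (1,1), t=0.2540
    cross x-line → (0,1), t=0.3400 (wall)
  → r_1 = 0.3400
beam 2: φ=-90°, α=285°
  d=(0.2588,-0.9659)  start (1,2)  tX=3.2069 tY=0.2278  stride 1/|dx|=3.8637 1/|dy|=1.0353
    cross y-line → (1,1), t=0.2278
    cross y-line → (1,0), t=1.2630 (wall)
  → r_2 = 1.2630
beam 3: φ=-45°, α=330°
  d=(0.8660,-0.5000)  start (1,2)  tX=0.9584 tY=0.4400  stride 1/|dx|=1.1547 1/|dy|=2.0000
    cross y-line → (1,1), t=0.4400
    cross x-line → (2,1), t=0.9584
    cross x-line → (3,1), t=2.1131
    cross y-line → (3,0), t=2.4400 (wall)
  → r_3 = 2.4400
beam 4: φ=0°, α=15°
  d=(0.9659,0.2588)  start (1,2)  tX=0.8593 tY=3.0137  stride 1/|dx|=1.0353 1/|dy|=3.8637
    cross x-line → (2,2), t=0.8593
    cross x-line → (3,2), t=1.8946
    cross x-line → (4,2), t=2.9298
    cross y-line → (4,3), t=3.0137
    cross x-line → (5,3), t=3.9651
    cross x-line → (6,3), t=5.0004 (wall)
  → r_4 = 5.0004
beam 5: φ=45°, α=60°
  d=(0.5000,0.8660)  start (1,2)  tX=1.6600 tY=0.9007  stride 1/|dx|=2.0000 1/|dy|=1.1547
    cross y-line → (1,3), t=0.9007
    cross x-line → (2,3), t=1.6600
    cross y-line → (2,4), t=2.0554 (wall)
  → r_5 = 2.0554
beam 6: φ=90°, α=105°
  d=(-0.2588,0.9659)  start (1,2)  tX=0.6568 tY=0.8075  stride 1/|dx|=3.8637 1/|dy|=1.0353
    cross x-line → (0,2), t=0.6568 (wall)
  → r_6 = 0.6568
beam 7: φ=135°, α=150°
  d=(-0.8660,0.5000)  start (1,2)  tX=0.1963 tY=1.5600  stride 1/|dx|=1.1547 1/|dy|=2.0000
    cross x-line → (0,2), t=0.1963 (wall)
  → r_7 = 0.1963

ranges = [0.3400, 1.2630, 2.4400, 5.0004, 2.0554, 0.6568, 0.1963]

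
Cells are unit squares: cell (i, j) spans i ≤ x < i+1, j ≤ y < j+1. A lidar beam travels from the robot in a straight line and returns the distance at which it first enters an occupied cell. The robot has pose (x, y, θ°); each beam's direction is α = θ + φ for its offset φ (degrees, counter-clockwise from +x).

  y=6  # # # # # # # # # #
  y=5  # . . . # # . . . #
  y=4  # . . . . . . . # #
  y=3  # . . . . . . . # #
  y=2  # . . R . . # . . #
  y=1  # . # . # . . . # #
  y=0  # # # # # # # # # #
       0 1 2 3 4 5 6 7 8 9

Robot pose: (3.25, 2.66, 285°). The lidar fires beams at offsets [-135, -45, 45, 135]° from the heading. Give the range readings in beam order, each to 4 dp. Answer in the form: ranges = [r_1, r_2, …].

beam 1: φ=-135°, α=150°
  direction (-0.8660, 0.5000); cell (3,2); t to first gridline: x 0.2887, y 0.6800 (then +1.1547 / +2.0000)
    (2,2) via x @ 0.2887
    (2,3) via y @ 0.6800
    (1,3) via x @ 1.4434
    (0,3) via x @ 2.5981  # hit
  → r_1 = 2.5981
beam 2: φ=-45°, α=240°
  direction (-0.5000, -0.8660); cell (3,2); t to first gridline: x 0.5000, y 0.7621 (then +2.0000 / +1.1547)
    (2,2) via x @ 0.5000
    (2,1) via y @ 0.7621  # hit
  → r_2 = 0.7621
beam 3: φ=45°, α=330°
  direction (0.8660, -0.5000); cell (3,2); t to first gridline: x 0.8660, y 1.3200 (then +1.1547 / +2.0000)
    (4,2) via x @ 0.8660
    (4,1) via y @ 1.3200  # hit
  → r_3 = 1.3200
beam 4: φ=135°, α=60°
  direction (0.5000, 0.8660); cell (3,2); t to first gridline: x 1.5000, y 0.3926 (then +2.0000 / +1.1547)
    (3,3) via y @ 0.3926
    (4,3) via x @ 1.5000
    (4,4) via y @ 1.5473
    (4,5) via y @ 2.7020  # hit
  → r_4 = 2.7020

ranges = [2.5981, 0.7621, 1.3200, 2.7020]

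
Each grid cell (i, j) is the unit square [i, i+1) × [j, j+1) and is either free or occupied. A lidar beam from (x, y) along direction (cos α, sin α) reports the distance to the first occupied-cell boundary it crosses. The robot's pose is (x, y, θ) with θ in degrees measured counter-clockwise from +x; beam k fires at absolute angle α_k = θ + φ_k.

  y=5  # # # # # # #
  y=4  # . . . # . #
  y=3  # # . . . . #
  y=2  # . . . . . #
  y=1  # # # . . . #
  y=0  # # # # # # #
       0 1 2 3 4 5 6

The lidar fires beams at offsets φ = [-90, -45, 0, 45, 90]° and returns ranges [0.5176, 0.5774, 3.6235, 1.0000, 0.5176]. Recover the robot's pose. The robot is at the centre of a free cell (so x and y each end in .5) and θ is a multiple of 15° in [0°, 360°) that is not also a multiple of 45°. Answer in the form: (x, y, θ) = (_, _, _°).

(x, y, θ) = (5.5, 4.5, 255°)

Candidates: 16 free-cell centres × 16 headings = 256 poses. Raycast each; keep the one whose scan matches to 4 dp.
  (5.5, 2.5, 195°): beam 1 = 1.9319 ≠ 0.5176 ✗
  (3.5, 1.5, 120°): beam 1 = 2.8868 ≠ 0.5176 ✗
  (2.5, 4.5, 75°): beam 1 = 1.5529 ≠ 0.5176 ✗
  (5.5, 4.5, 15°): beam 1 = 1.9319 ≠ 0.5176 ✗
  (3.5, 4.5, 165°): beam 3 = 1.9319 ≠ 3.6235 ✗
  …
  (5.5, 4.5, 255°): r_1=0.5176, r_2=0.5774, r_3=3.6235, r_4=1.0000, r_5=0.5176 — all match ✓
No second candidate reproduces the full scan.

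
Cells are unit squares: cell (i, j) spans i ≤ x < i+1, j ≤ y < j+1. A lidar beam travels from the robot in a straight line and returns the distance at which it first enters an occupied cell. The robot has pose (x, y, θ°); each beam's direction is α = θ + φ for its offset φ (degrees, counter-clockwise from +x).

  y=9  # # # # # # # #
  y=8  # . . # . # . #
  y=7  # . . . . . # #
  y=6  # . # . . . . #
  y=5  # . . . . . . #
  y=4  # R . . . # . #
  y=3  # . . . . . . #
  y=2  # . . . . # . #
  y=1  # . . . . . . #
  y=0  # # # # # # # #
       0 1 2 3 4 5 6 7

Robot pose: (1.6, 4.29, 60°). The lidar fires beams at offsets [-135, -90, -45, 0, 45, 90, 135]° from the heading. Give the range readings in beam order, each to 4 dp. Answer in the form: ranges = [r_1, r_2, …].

ranges = [3.4061, 3.9260, 5.5905, 1.9745, 2.3182, 0.6928, 0.6212]

beam 1: φ=-135°, α=285°
  d=(0.2588,-0.9659)  start (1,4)  tX=1.5455 tY=0.3002  stride 1/|dx|=3.8637 1/|dy|=1.0353
    cross y-line → (1,3), t=0.3002
    cross y-line → (1,2), t=1.3355
    cross x-line → (2,2), t=1.5455
    cross y-line → (2,1), t=2.3708
    cross y-line → (2,0), t=3.4061 (wall)
  → r_1 = 3.4061
beam 2: φ=-90°, α=330°
  d=(0.8660,-0.5000)  start (1,4)  tX=0.4619 tY=0.5800  stride 1/|dx|=1.1547 1/|dy|=2.0000
    cross x-line → (2,4), t=0.4619
    cross y-line → (2,3), t=0.5800
    cross x-line → (3,3), t=1.6166
    cross y-line → (3,2), t=2.5800
    cross x-line → (4,2), t=2.7713
    cross x-line → (5,2), t=3.9260 (wall)
  → r_2 = 3.9260
beam 3: φ=-45°, α=15°
  d=(0.9659,0.2588)  start (1,4)  tX=0.4141 tY=2.7432  stride 1/|dx|=1.0353 1/|dy|=3.8637
    cross x-line → (2,4), t=0.4141
    cross x-line → (3,4), t=1.4494
    cross x-line → (4,4), t=2.4847
    cross y-line → (4,5), t=2.7432
    cross x-line → (5,5), t=3.5199
    cross x-line → (6,5), t=4.5552
    cross x-line → (7,5), t=5.5905 (wall)
  → r_3 = 5.5905
beam 4: φ=0°, α=60°
  d=(0.5000,0.8660)  start (1,4)  tX=0.8000 tY=0.8198  stride 1/|dx|=2.0000 1/|dy|=1.1547
    cross x-line → (2,4), t=0.8000
    cross y-line → (2,5), t=0.8198
    cross y-line → (2,6), t=1.9745 (wall)
  → r_4 = 1.9745
beam 5: φ=45°, α=105°
  d=(-0.2588,0.9659)  start (1,4)  tX=2.3182 tY=0.7350  stride 1/|dx|=3.8637 1/|dy|=1.0353
    cross y-line → (1,5), t=0.7350
    cross y-line → (1,6), t=1.7703
    cross x-line → (0,6), t=2.3182 (wall)
  → r_5 = 2.3182
beam 6: φ=90°, α=150°
  d=(-0.8660,0.5000)  start (1,4)  tX=0.6928 tY=1.4200  stride 1/|dx|=1.1547 1/|dy|=2.0000
    cross x-line → (0,4), t=0.6928 (wall)
  → r_6 = 0.6928
beam 7: φ=135°, α=195°
  d=(-0.9659,-0.2588)  start (1,4)  tX=0.6212 tY=1.1205  stride 1/|dx|=1.0353 1/|dy|=3.8637
    cross x-line → (0,4), t=0.6212 (wall)
  → r_7 = 0.6212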